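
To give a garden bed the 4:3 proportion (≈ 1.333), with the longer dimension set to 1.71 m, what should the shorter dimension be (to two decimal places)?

1.28 m

4:3 ≈ 1.33333.
Shorter side = 1.71 ÷ 1.33333 ≈ 1.2825 → 1.28 m.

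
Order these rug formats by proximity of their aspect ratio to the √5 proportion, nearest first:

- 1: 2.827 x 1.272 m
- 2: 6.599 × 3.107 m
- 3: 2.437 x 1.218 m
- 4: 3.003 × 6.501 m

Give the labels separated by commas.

1, 4, 2, 3

1: 2.827/1.272 ≈ 2.222 → |2.222 − 2.236| = 0.014
2: 6.599/3.107 ≈ 2.124 → |2.124 − 2.236| = 0.112
3: 2.437/1.218 ≈ 2.001 → |2.001 − 2.236| = 0.235
4: 6.501/3.003 ≈ 2.165 → |2.165 − 2.236| = 0.071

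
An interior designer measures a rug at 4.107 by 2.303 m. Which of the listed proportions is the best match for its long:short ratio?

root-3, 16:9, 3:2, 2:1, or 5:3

16:9

Ratio = 4.107 / 2.303 ≈ 1.783.
Distances: root-3 1.732 (Δ 0.051); 16:9 1.778 (Δ 0.005); 3:2 1.500 (Δ 0.283); 2:1 2.000 (Δ 0.217); 5:3 1.667 (Δ 0.116).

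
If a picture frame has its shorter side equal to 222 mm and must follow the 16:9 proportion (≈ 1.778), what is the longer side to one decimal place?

16:9 ≈ 1.77778.
Longer side = 222 × 1.77778 ≈ 394.667 → 394.7 mm.

394.7 mm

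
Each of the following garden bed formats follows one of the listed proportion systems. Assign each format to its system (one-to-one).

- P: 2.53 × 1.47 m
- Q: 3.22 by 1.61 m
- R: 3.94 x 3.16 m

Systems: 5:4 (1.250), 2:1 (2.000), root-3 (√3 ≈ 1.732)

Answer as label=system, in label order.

P = 2.53/1.47 ≈ 1.721 → root-3 (1.732)
Q = 3.22/1.61 ≈ 2.000 → 2:1 (2.000)
R = 3.94/3.16 ≈ 1.247 → 5:4 (1.250)

P=root-3, Q=2:1, R=5:4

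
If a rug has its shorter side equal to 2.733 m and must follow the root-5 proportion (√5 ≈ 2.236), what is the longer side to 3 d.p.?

6.111 m

root-5 ≈ 2.23607.
Longer side = 2.733 × 2.23607 ≈ 6.11118 → 6.111 m.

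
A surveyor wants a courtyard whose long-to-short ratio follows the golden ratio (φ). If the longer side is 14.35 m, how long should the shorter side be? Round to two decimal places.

golden ratio ≈ 1.61803.
Shorter side = 14.35 ÷ 1.61803 ≈ 8.8688 → 8.87 m.

8.87 m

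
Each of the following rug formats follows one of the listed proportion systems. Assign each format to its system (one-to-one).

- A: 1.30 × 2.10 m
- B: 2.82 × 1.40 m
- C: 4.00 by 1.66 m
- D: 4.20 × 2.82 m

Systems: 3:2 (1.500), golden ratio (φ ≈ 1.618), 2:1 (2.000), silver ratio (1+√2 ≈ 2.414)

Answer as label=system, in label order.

A=golden ratio, B=2:1, C=silver ratio, D=3:2

Ratios: A ≈ 1.615; B ≈ 2.014; C ≈ 2.410; D ≈ 1.489.
Targets: 3:2 ≈ 1.500; golden ratio ≈ 1.618; 2:1 ≈ 2.000; silver ratio ≈ 2.414.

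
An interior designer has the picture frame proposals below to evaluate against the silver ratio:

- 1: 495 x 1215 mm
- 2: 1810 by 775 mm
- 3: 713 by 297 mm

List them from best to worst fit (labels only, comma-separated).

3, 1, 2

1: 1215/495 ≈ 2.455 → |2.455 − 2.414| = 0.041
2: 1810/775 ≈ 2.335 → |2.335 − 2.414| = 0.079
3: 713/297 ≈ 2.401 → |2.401 − 2.414| = 0.013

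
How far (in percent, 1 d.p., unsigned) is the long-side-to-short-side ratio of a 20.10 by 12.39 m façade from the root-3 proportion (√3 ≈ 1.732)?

Ratio = 20.10 / 12.39 ≈ 1.6223.
Ideal root-3 ≈ 1.7321. |1.6223 − 1.7321| / 1.7321 ≈ 6.34% → 6.3%.

6.3%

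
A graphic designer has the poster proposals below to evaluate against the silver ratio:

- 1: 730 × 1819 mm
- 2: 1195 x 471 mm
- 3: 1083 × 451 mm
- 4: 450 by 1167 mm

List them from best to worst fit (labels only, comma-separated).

3, 1, 2, 4

1: 1819/730 ≈ 2.492 → |2.492 − 2.414| = 0.078
2: 1195/471 ≈ 2.537 → |2.537 − 2.414| = 0.123
3: 1083/451 ≈ 2.401 → |2.401 − 2.414| = 0.013
4: 1167/450 ≈ 2.593 → |2.593 − 2.414| = 0.179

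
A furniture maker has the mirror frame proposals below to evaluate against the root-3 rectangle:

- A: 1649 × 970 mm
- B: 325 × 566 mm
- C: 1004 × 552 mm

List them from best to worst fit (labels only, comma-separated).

A: 1649/970 ≈ 1.700 → |1.700 − 1.732| = 0.032
B: 566/325 ≈ 1.742 → |1.742 − 1.732| = 0.010
C: 1004/552 ≈ 1.819 → |1.819 − 1.732| = 0.087

B, A, C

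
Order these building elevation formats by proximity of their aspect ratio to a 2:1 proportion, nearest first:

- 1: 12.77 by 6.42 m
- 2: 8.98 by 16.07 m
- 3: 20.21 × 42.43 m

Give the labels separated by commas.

Ratios: 1 = 12.77 / 6.42 ≈ 1.989; 2 = 16.07 / 8.98 ≈ 1.790; 3 = 42.43 / 20.21 ≈ 2.099.
|Δ from 2.000|: 1 0.011; 2 0.210; 3 0.099.

1, 3, 2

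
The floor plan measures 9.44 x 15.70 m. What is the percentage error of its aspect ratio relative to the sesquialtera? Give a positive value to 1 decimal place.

10.9%

Ratio = 15.70 / 9.44 ≈ 1.6631.
Ideal 3:2 = 1.5000. |1.6631 − 1.5000| / 1.5000 ≈ 10.87% → 10.9%.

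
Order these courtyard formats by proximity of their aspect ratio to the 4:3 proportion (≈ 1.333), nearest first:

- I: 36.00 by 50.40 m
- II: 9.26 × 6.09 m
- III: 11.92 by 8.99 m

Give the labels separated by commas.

I: 50.40/36.00 ≈ 1.400 → |1.400 − 1.333| = 0.067
II: 9.26/6.09 ≈ 1.521 → |1.521 − 1.333| = 0.188
III: 11.92/8.99 ≈ 1.326 → |1.326 − 1.333| = 0.007

III, I, II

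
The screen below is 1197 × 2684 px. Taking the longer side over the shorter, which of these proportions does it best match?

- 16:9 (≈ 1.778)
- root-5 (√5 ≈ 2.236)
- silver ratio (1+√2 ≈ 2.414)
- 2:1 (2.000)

2684/1197 ≈ 2.242. Nearest candidates are root-5 (2.236, off by 0.006) and silver ratio (2.414, off by 0.172).

root-5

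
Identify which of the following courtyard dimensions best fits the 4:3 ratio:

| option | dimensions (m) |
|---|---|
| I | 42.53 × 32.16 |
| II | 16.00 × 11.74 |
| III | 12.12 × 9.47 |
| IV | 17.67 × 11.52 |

Ratios (long/short): I ≈ 1.322; II ≈ 1.363; III ≈ 1.280; IV ≈ 1.534.
4:3 ≈ 1.333; option I is nearest (Δ 0.011).

I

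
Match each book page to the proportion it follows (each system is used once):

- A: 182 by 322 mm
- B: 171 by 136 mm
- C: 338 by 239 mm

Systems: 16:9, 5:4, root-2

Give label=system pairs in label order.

Ratios: A ≈ 1.769; B ≈ 1.257; C ≈ 1.414.
Targets: 16:9 ≈ 1.778; 5:4 ≈ 1.250; root-2 ≈ 1.414.

A=16:9, B=5:4, C=root-2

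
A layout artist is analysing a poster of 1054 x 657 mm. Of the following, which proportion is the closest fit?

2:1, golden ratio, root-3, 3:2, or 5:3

golden ratio

Ratio = 1054 / 657 ≈ 1.604.
Distances: 2:1 2.000 (Δ 0.396); golden ratio 1.618 (Δ 0.014); root-3 1.732 (Δ 0.128); 3:2 1.500 (Δ 0.104); 5:3 1.667 (Δ 0.063).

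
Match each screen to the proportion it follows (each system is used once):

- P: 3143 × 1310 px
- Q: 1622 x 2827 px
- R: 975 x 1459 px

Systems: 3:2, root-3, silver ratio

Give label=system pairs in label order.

P = 3143/1310 ≈ 2.399 → silver ratio (2.414)
Q = 2827/1622 ≈ 1.743 → root-3 (1.732)
R = 1459/975 ≈ 1.496 → 3:2 (1.500)

P=silver ratio, Q=root-3, R=3:2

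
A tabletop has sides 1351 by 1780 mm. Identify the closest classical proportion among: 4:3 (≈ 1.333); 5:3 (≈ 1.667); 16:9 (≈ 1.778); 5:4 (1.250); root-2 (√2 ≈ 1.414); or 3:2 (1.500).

4:3

1780/1351 ≈ 1.318. Nearest candidates are 4:3 (1.333, off by 0.015) and 5:4 (1.250, off by 0.068).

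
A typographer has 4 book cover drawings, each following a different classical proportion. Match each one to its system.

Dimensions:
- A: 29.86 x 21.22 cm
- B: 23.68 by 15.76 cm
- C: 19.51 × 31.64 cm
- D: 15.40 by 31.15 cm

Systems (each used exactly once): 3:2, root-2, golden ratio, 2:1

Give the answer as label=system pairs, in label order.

A = 29.86/21.22 ≈ 1.407 → root-2 (1.414)
B = 23.68/15.76 ≈ 1.503 → 3:2 (1.500)
C = 31.64/19.51 ≈ 1.622 → golden ratio (1.618)
D = 31.15/15.40 ≈ 2.023 → 2:1 (2.000)

A=root-2, B=3:2, C=golden ratio, D=2:1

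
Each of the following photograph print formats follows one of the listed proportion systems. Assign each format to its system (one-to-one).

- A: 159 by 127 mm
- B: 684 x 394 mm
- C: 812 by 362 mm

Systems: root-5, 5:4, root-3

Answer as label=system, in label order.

A = 159/127 ≈ 1.252 → 5:4 (1.250)
B = 684/394 ≈ 1.736 → root-3 (1.732)
C = 812/362 ≈ 2.243 → root-5 (2.236)

A=5:4, B=root-3, C=root-5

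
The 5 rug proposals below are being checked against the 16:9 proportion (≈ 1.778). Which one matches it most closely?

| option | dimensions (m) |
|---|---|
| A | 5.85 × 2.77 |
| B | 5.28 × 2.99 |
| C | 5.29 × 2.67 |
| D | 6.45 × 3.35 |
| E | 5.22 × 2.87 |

B

Ratios (long/short): A ≈ 2.112; B ≈ 1.766; C ≈ 1.981; D ≈ 1.925; E ≈ 1.819.
16:9 ≈ 1.778; option B is nearest (Δ 0.012).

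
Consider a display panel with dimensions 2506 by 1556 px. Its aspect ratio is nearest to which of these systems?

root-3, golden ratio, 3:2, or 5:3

golden ratio

2506/1556 ≈ 1.611. Nearest candidates are golden ratio (1.618, off by 0.007) and 5:3 (1.667, off by 0.056).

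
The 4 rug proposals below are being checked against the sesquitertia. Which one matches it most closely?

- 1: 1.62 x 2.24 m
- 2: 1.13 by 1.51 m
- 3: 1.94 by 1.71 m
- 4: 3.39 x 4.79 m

Target 4:3 ≈ 1.333.
1: 1.383 (Δ0.050)  2: 1.336 (Δ0.003)  3: 1.135 (Δ0.198)  4: 1.413 (Δ0.080)

2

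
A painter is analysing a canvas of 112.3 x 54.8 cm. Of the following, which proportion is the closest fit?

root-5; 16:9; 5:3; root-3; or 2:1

112.3/54.8 ≈ 2.049. Nearest candidates are 2:1 (2.000, off by 0.049) and root-5 (2.236, off by 0.187).

2:1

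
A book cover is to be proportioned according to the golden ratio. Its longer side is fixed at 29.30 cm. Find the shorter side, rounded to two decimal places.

18.11 cm

golden ratio ≈ 1.61803.
Shorter side = 29.30 ÷ 1.61803 ≈ 18.1084 → 18.11 cm.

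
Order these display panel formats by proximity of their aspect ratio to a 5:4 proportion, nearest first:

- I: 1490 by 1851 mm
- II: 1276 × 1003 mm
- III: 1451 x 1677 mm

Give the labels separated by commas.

Ratios: I = 1851 / 1490 ≈ 1.242; II = 1276 / 1003 ≈ 1.272; III = 1677 / 1451 ≈ 1.156.
|Δ from 1.250|: I 0.008; II 0.022; III 0.094.

I, II, III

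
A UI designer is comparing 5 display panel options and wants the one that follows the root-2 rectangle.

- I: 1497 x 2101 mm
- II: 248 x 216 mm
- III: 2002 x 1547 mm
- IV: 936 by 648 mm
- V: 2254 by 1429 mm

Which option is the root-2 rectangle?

I

Ratios (long/short): I ≈ 1.403; II ≈ 1.148; III ≈ 1.294; IV ≈ 1.444; V ≈ 1.577.
root-2 ≈ 1.414; option I is nearest (Δ 0.011).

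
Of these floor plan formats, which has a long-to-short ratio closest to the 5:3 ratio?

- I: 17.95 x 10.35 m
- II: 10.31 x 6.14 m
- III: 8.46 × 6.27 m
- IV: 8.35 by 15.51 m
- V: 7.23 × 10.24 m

Target 5:3 ≈ 1.667.
I: 1.734 (Δ0.067)  II: 1.679 (Δ0.012)  III: 1.349 (Δ0.318)  IV: 1.857 (Δ0.190)  V: 1.416 (Δ0.251)

II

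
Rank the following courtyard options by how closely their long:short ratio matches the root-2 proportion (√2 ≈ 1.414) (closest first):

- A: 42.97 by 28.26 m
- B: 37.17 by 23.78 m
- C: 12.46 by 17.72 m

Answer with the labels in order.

A: 42.97/28.26 ≈ 1.521 → |1.521 − 1.414| = 0.107
B: 37.17/23.78 ≈ 1.563 → |1.563 − 1.414| = 0.149
C: 17.72/12.46 ≈ 1.422 → |1.422 − 1.414| = 0.008

C, A, B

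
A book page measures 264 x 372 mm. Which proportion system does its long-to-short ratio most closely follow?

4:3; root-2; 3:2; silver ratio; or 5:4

root-2

Ratio = 372 / 264 ≈ 1.409.
Distances: 4:3 1.333 (Δ 0.076); root-2 1.414 (Δ 0.005); 3:2 1.500 (Δ 0.091); silver ratio 2.414 (Δ 1.005); 5:4 1.250 (Δ 0.159).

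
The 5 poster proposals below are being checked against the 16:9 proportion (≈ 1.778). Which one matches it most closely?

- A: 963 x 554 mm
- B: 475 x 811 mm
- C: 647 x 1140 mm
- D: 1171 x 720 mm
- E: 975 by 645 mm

C

Target 16:9 ≈ 1.778.
A: 1.738 (Δ0.040)  B: 1.707 (Δ0.071)  C: 1.762 (Δ0.016)  D: 1.626 (Δ0.152)  E: 1.512 (Δ0.266)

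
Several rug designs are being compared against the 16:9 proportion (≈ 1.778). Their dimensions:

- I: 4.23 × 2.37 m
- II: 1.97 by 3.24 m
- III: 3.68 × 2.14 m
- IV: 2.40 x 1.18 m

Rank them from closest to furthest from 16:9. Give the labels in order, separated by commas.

I, III, II, IV

I: 4.23/2.37 ≈ 1.785 → |1.785 − 1.778| = 0.007
II: 3.24/1.97 ≈ 1.645 → |1.645 − 1.778| = 0.133
III: 3.68/2.14 ≈ 1.720 → |1.720 − 1.778| = 0.058
IV: 2.40/1.18 ≈ 2.034 → |2.034 − 1.778| = 0.256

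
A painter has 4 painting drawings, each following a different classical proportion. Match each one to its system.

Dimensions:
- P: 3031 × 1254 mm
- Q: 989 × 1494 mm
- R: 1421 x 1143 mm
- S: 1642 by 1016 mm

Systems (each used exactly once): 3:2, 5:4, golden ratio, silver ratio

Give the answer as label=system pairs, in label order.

P=silver ratio, Q=3:2, R=5:4, S=golden ratio

P = 3031/1254 ≈ 2.417 → silver ratio (2.414)
Q = 1494/989 ≈ 1.511 → 3:2 (1.500)
R = 1421/1143 ≈ 1.243 → 5:4 (1.250)
S = 1642/1016 ≈ 1.616 → golden ratio (1.618)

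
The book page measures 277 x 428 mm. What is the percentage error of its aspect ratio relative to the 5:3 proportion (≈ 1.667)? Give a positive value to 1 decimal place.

7.3%

Ratio = 428 / 277 ≈ 1.5451.
Ideal 5:3 ≈ 1.6667. |1.5451 − 1.6667| / 1.6667 ≈ 7.30% → 7.3%.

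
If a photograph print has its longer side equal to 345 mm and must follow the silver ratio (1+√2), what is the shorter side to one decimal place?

142.9 mm

silver ratio ≈ 2.41421.
Shorter side = 345 ÷ 2.41421 ≈ 142.904 → 142.9 mm.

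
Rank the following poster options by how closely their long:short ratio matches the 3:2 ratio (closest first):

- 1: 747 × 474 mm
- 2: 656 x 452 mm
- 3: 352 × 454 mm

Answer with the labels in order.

2, 1, 3

1: 747/474 ≈ 1.576 → |1.576 − 1.500| = 0.076
2: 656/452 ≈ 1.451 → |1.451 − 1.500| = 0.049
3: 454/352 ≈ 1.290 → |1.290 − 1.500| = 0.210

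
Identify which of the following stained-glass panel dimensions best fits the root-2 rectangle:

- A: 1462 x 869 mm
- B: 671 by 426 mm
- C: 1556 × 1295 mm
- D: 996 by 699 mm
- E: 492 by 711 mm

D

Ratios (long/short): A ≈ 1.682; B ≈ 1.575; C ≈ 1.202; D ≈ 1.425; E ≈ 1.445.
root-2 ≈ 1.414; option D is nearest (Δ 0.011).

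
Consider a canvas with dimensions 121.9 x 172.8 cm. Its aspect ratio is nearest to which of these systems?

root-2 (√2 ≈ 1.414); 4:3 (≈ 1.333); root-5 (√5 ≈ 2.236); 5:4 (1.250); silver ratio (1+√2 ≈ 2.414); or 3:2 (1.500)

root-2

172.8/121.9 ≈ 1.418. Nearest candidates are root-2 (1.414, off by 0.004) and 3:2 (1.500, off by 0.082).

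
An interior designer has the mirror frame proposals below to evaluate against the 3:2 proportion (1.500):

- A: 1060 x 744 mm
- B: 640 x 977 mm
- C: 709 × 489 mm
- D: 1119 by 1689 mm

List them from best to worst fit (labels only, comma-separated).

A: 1060/744 ≈ 1.425 → |1.425 − 1.500| = 0.075
B: 977/640 ≈ 1.527 → |1.527 − 1.500| = 0.027
C: 709/489 ≈ 1.450 → |1.450 − 1.500| = 0.050
D: 1689/1119 ≈ 1.509 → |1.509 − 1.500| = 0.009

D, B, C, A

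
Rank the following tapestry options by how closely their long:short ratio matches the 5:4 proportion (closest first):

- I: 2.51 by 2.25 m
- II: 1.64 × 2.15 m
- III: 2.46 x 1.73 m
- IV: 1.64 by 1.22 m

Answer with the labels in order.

II, IV, I, III

I: 2.51/2.25 ≈ 1.116 → |1.116 − 1.250| = 0.134
II: 2.15/1.64 ≈ 1.311 → |1.311 − 1.250| = 0.061
III: 2.46/1.73 ≈ 1.422 → |1.422 − 1.250| = 0.172
IV: 1.64/1.22 ≈ 1.344 → |1.344 − 1.250| = 0.094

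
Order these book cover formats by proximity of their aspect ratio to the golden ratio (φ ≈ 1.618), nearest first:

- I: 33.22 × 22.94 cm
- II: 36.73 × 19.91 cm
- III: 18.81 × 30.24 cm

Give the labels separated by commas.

Ratios: I = 33.22 / 22.94 ≈ 1.448; II = 36.73 / 19.91 ≈ 1.845; III = 30.24 / 18.81 ≈ 1.608.
|Δ from 1.618|: I 0.170; II 0.227; III 0.010.

III, I, II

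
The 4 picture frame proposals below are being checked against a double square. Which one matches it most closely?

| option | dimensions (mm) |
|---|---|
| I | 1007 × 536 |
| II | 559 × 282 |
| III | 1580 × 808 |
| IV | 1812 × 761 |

Target 2:1 ≈ 2.000.
I: 1.879 (Δ0.121)  II: 1.982 (Δ0.018)  III: 1.955 (Δ0.045)  IV: 2.381 (Δ0.381)

II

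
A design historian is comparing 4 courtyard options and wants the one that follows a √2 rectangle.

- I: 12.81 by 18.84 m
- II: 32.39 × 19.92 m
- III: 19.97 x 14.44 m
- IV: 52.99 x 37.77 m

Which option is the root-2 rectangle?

Ratios (long/short): I ≈ 1.471; II ≈ 1.626; III ≈ 1.383; IV ≈ 1.403.
root-2 ≈ 1.414; option IV is nearest (Δ 0.011).

IV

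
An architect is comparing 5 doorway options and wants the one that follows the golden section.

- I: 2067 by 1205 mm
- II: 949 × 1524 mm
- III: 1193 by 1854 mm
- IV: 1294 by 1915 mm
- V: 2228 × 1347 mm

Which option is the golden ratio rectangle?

II

Target golden ratio ≈ 1.618.
I: 1.715 (Δ0.097)  II: 1.606 (Δ0.012)  III: 1.554 (Δ0.064)  IV: 1.480 (Δ0.138)  V: 1.654 (Δ0.036)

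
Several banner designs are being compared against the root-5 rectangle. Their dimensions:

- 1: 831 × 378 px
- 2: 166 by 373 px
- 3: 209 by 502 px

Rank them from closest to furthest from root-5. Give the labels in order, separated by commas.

Ratios: 1 = 831 / 378 ≈ 2.198; 2 = 373 / 166 ≈ 2.247; 3 = 502 / 209 ≈ 2.402.
|Δ from 2.236|: 1 0.038; 2 0.011; 3 0.166.

2, 1, 3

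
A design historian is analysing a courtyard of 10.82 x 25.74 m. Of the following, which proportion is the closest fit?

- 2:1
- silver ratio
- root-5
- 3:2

silver ratio

25.74/10.82 ≈ 2.379. Nearest candidates are silver ratio (2.414, off by 0.035) and root-5 (2.236, off by 0.143).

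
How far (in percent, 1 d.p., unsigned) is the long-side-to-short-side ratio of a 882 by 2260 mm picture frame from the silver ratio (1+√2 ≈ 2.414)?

Ratio = 2260 / 882 ≈ 2.5624.
Ideal silver ratio ≈ 2.4142. |2.5624 − 2.4142| / 2.4142 ≈ 6.14% → 6.1%.

6.1%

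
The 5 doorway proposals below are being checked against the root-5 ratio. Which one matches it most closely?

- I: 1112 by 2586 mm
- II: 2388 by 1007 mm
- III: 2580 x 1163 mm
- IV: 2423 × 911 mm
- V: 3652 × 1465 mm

III

Ratios (long/short): I ≈ 2.326; II ≈ 2.371; III ≈ 2.218; IV ≈ 2.660; V ≈ 2.493.
root-5 ≈ 2.236; option III is nearest (Δ 0.018).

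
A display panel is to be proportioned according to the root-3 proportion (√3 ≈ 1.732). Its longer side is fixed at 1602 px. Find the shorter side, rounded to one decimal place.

924.9 px

root-3 ≈ 1.73205.
Shorter side = 1602 ÷ 1.73205 ≈ 924.916 → 924.9 px.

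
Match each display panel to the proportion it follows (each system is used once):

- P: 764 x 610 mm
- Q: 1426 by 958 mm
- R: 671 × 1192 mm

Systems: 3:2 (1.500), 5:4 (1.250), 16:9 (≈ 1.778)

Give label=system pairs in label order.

P = 764/610 ≈ 1.252 → 5:4 (1.250)
Q = 1426/958 ≈ 1.489 → 3:2 (1.500)
R = 1192/671 ≈ 1.776 → 16:9 (1.778)

P=5:4, Q=3:2, R=16:9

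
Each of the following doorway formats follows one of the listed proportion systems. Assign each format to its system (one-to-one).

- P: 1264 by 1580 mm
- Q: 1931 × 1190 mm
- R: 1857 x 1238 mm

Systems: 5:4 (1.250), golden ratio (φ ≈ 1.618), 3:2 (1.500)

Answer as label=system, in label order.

P=5:4, Q=golden ratio, R=3:2

P = 1580/1264 ≈ 1.250 → 5:4 (1.250)
Q = 1931/1190 ≈ 1.623 → golden ratio (1.618)
R = 1857/1238 ≈ 1.500 → 3:2 (1.500)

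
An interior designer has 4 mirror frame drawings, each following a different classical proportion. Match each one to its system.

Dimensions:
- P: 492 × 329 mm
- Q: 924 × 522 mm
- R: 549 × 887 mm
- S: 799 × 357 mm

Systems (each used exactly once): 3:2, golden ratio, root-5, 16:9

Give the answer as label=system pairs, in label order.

P=3:2, Q=16:9, R=golden ratio, S=root-5

Ratios: P ≈ 1.495; Q ≈ 1.770; R ≈ 1.616; S ≈ 2.238.
Targets: 3:2 ≈ 1.500; golden ratio ≈ 1.618; root-5 ≈ 2.236; 16:9 ≈ 1.778.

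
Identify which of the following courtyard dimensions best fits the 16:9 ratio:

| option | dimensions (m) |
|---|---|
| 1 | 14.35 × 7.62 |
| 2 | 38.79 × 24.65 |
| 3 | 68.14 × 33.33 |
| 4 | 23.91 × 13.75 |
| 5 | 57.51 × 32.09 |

Ratios (long/short): 1 ≈ 1.883; 2 ≈ 1.574; 3 ≈ 2.044; 4 ≈ 1.739; 5 ≈ 1.792.
16:9 ≈ 1.778; option 5 is nearest (Δ 0.014).

5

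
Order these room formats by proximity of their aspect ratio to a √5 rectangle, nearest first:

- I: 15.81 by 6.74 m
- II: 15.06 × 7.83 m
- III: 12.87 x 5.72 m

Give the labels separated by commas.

I: 15.81/6.74 ≈ 2.346 → |2.346 − 2.236| = 0.110
II: 15.06/7.83 ≈ 1.923 → |1.923 − 2.236| = 0.313
III: 12.87/5.72 ≈ 2.250 → |2.250 − 2.236| = 0.014

III, I, II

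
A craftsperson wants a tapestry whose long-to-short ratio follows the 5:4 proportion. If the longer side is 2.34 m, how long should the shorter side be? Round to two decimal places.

5:4 = 1.25000.
Shorter side = 2.34 ÷ 1.25000 ≈ 1.8720 → 1.87 m.

1.87 m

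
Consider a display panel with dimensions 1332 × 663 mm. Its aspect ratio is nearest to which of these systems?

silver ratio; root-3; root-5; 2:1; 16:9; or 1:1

Ratio = 1332 / 663 ≈ 2.009.
Distances: silver ratio 2.414 (Δ 0.405); root-3 1.732 (Δ 0.277); root-5 2.236 (Δ 0.227); 2:1 2.000 (Δ 0.009); 16:9 1.778 (Δ 0.231); 1:1 1.000 (Δ 1.009).

2:1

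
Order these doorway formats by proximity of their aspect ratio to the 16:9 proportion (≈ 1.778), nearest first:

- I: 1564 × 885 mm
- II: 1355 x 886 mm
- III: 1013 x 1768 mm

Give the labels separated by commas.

I: 1564/885 ≈ 1.767 → |1.767 − 1.778| = 0.011
II: 1355/886 ≈ 1.529 → |1.529 − 1.778| = 0.249
III: 1768/1013 ≈ 1.745 → |1.745 − 1.778| = 0.033

I, III, II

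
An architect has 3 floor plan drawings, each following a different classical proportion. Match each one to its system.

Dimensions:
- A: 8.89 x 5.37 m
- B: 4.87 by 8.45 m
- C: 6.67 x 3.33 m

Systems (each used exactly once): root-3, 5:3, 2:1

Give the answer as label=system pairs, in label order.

A=5:3, B=root-3, C=2:1

Ratios: A ≈ 1.655; B ≈ 1.735; C ≈ 2.003.
Targets: root-3 ≈ 1.732; 5:3 ≈ 1.667; 2:1 ≈ 2.000.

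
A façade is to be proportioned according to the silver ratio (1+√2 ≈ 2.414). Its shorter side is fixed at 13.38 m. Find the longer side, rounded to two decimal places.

32.30 m

silver ratio ≈ 2.41421.
Longer side = 13.38 × 2.41421 ≈ 32.3021 → 32.30 m.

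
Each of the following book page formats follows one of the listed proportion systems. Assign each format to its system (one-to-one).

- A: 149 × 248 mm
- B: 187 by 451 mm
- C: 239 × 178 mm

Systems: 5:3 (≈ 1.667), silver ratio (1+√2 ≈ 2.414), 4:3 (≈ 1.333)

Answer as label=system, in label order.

A = 248/149 ≈ 1.664 → 5:3 (1.667)
B = 451/187 ≈ 2.412 → silver ratio (2.414)
C = 239/178 ≈ 1.343 → 4:3 (1.333)

A=5:3, B=silver ratio, C=4:3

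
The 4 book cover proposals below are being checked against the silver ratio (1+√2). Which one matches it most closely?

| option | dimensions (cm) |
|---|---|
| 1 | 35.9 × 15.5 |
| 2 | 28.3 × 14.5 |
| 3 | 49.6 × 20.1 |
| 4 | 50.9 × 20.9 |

4

Target silver ratio ≈ 2.414.
1: 2.316 (Δ0.098)  2: 1.952 (Δ0.462)  3: 2.468 (Δ0.054)  4: 2.435 (Δ0.021)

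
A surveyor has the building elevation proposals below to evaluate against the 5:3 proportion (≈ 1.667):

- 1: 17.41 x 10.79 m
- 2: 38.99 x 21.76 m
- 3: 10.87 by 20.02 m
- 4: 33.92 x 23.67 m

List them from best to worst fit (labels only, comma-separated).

1, 2, 3, 4

Ratios: 1 = 17.41 / 10.79 ≈ 1.614; 2 = 38.99 / 21.76 ≈ 1.792; 3 = 20.02 / 10.87 ≈ 1.842; 4 = 33.92 / 23.67 ≈ 1.433.
|Δ from 1.667|: 1 0.053; 2 0.125; 3 0.175; 4 0.234.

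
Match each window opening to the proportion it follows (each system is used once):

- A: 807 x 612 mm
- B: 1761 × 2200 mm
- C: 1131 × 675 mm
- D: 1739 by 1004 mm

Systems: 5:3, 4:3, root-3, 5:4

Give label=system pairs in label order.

A = 807/612 ≈ 1.319 → 4:3 (1.333)
B = 2200/1761 ≈ 1.249 → 5:4 (1.250)
C = 1131/675 ≈ 1.676 → 5:3 (1.667)
D = 1739/1004 ≈ 1.732 → root-3 (1.732)

A=4:3, B=5:4, C=5:3, D=root-3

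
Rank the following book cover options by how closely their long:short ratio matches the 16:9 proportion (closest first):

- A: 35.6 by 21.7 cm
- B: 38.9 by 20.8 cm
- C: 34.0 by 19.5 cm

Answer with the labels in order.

C, B, A

A: 35.6/21.7 ≈ 1.641 → |1.641 − 1.778| = 0.137
B: 38.9/20.8 ≈ 1.870 → |1.870 − 1.778| = 0.092
C: 34.0/19.5 ≈ 1.744 → |1.744 − 1.778| = 0.034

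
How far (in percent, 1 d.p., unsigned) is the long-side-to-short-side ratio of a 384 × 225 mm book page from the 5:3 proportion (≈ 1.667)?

2.4%

Ratio = 384 / 225 ≈ 1.7067.
Ideal 5:3 ≈ 1.6667. |1.7067 − 1.6667| / 1.6667 ≈ 2.40% → 2.4%.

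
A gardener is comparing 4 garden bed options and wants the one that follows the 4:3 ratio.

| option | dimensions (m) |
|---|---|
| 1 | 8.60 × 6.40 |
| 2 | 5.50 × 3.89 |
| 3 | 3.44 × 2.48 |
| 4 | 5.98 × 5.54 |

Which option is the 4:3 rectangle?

1

Target 4:3 ≈ 1.333.
1: 1.344 (Δ0.011)  2: 1.414 (Δ0.081)  3: 1.387 (Δ0.054)  4: 1.079 (Δ0.254)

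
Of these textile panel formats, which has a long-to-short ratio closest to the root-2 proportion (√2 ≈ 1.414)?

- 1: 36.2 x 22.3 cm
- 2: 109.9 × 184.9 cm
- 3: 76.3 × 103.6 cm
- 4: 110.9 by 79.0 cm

Ratios (long/short): 1 ≈ 1.623; 2 ≈ 1.682; 3 ≈ 1.358; 4 ≈ 1.404.
root-2 ≈ 1.414; option 4 is nearest (Δ 0.010).

4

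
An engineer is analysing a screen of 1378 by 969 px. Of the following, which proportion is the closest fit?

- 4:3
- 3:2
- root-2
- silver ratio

root-2

Ratio = 1378 / 969 ≈ 1.422.
Distances: 4:3 1.333 (Δ 0.089); 3:2 1.500 (Δ 0.078); root-2 1.414 (Δ 0.008); silver ratio 2.414 (Δ 0.992).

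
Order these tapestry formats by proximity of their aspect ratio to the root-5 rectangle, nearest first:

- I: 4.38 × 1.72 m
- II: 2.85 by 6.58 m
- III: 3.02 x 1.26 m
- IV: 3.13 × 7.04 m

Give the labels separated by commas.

IV, II, III, I

I: 4.38/1.72 ≈ 2.547 → |2.547 − 2.236| = 0.311
II: 6.58/2.85 ≈ 2.309 → |2.309 − 2.236| = 0.073
III: 3.02/1.26 ≈ 2.397 → |2.397 − 2.236| = 0.161
IV: 7.04/3.13 ≈ 2.249 → |2.249 − 2.236| = 0.013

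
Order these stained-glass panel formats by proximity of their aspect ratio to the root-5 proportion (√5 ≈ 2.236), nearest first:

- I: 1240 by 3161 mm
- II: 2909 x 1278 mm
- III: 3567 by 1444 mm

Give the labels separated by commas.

I: 3161/1240 ≈ 2.549 → |2.549 − 2.236| = 0.313
II: 2909/1278 ≈ 2.276 → |2.276 − 2.236| = 0.040
III: 3567/1444 ≈ 2.470 → |2.470 − 2.236| = 0.234

II, III, I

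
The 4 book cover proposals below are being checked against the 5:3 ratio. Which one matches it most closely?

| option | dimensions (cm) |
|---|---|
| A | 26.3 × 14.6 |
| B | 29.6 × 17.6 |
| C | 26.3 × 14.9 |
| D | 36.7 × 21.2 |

B

Target 5:3 ≈ 1.667.
A: 1.801 (Δ0.134)  B: 1.682 (Δ0.015)  C: 1.765 (Δ0.098)  D: 1.731 (Δ0.064)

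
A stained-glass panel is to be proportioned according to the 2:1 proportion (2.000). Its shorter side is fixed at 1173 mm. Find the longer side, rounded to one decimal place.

2:1 = 2.00000.
Longer side = 1173 × 2.00000 ≈ 2346.000 → 2346.0 mm.

2346.0 mm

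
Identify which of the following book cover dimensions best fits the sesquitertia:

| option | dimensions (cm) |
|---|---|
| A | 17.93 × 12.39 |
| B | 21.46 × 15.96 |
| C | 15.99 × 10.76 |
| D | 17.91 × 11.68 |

Ratios (long/short): A ≈ 1.447; B ≈ 1.345; C ≈ 1.486; D ≈ 1.533.
4:3 ≈ 1.333; option B is nearest (Δ 0.012).

B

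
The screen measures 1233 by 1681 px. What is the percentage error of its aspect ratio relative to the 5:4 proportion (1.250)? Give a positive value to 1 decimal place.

9.1%

Ratio = 1681 / 1233 ≈ 1.3633.
Ideal 5:4 = 1.2500. |1.3633 − 1.2500| / 1.2500 ≈ 9.06% → 9.1%.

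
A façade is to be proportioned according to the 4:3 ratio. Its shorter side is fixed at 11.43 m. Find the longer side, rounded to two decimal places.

4:3 ≈ 1.33333.
Longer side = 11.43 × 1.33333 ≈ 15.2400 → 15.24 m.

15.24 m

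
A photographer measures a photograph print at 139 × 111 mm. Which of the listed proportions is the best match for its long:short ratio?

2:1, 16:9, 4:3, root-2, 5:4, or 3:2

Ratio = 139 / 111 ≈ 1.252.
Distances: 2:1 2.000 (Δ 0.748); 16:9 1.778 (Δ 0.526); 4:3 1.333 (Δ 0.081); root-2 1.414 (Δ 0.162); 5:4 1.250 (Δ 0.002); 3:2 1.500 (Δ 0.248).

5:4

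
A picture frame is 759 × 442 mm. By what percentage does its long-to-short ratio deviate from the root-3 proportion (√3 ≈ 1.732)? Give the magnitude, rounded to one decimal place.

Ratio = 759 / 442 ≈ 1.7172.
Ideal root-3 ≈ 1.7321. |1.7172 − 1.7321| / 1.7321 ≈ 0.86% → 0.9%.

0.9%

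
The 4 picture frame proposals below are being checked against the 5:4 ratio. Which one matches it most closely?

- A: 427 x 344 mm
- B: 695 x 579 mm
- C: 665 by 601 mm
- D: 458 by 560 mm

A

Ratios (long/short): A ≈ 1.241; B ≈ 1.200; C ≈ 1.106; D ≈ 1.223.
5:4 ≈ 1.250; option A is nearest (Δ 0.009).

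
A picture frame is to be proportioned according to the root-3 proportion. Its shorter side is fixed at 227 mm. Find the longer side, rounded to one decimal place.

root-3 ≈ 1.73205.
Longer side = 227 × 1.73205 ≈ 393.175 → 393.2 mm.

393.2 mm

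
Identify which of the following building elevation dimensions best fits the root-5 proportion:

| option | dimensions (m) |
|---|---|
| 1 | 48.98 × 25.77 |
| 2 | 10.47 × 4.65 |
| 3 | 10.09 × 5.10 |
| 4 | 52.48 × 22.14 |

2

Ratios (long/short): 1 ≈ 1.901; 2 ≈ 2.252; 3 ≈ 1.978; 4 ≈ 2.370.
root-5 ≈ 2.236; option 2 is nearest (Δ 0.016).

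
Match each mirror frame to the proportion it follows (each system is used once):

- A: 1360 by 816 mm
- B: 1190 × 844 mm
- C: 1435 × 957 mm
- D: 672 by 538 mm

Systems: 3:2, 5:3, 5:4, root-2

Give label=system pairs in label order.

Ratios: A ≈ 1.667; B ≈ 1.410; C ≈ 1.499; D ≈ 1.249.
Targets: 3:2 ≈ 1.500; 5:3 ≈ 1.667; 5:4 ≈ 1.250; root-2 ≈ 1.414.

A=5:3, B=root-2, C=3:2, D=5:4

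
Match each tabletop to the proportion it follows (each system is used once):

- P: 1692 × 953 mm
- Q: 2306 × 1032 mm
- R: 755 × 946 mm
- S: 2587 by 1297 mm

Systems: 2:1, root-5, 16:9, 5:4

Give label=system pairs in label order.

P = 1692/953 ≈ 1.775 → 16:9 (1.778)
Q = 2306/1032 ≈ 2.234 → root-5 (2.236)
R = 946/755 ≈ 1.253 → 5:4 (1.250)
S = 2587/1297 ≈ 1.995 → 2:1 (2.000)

P=16:9, Q=root-5, R=5:4, S=2:1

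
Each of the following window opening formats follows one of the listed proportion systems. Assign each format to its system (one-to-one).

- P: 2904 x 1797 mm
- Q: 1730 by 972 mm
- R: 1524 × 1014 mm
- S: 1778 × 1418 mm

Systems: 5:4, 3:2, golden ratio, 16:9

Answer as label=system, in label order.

P = 2904/1797 ≈ 1.616 → golden ratio (1.618)
Q = 1730/972 ≈ 1.780 → 16:9 (1.778)
R = 1524/1014 ≈ 1.503 → 3:2 (1.500)
S = 1778/1418 ≈ 1.254 → 5:4 (1.250)

P=golden ratio, Q=16:9, R=3:2, S=5:4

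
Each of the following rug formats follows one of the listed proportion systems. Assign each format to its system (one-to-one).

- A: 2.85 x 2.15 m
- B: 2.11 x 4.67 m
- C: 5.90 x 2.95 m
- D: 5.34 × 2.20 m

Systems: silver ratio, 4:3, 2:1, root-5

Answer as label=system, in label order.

A=4:3, B=root-5, C=2:1, D=silver ratio

Ratios: A ≈ 1.326; B ≈ 2.213; C ≈ 2.000; D ≈ 2.427.
Targets: silver ratio ≈ 2.414; 4:3 ≈ 1.333; 2:1 ≈ 2.000; root-5 ≈ 2.236.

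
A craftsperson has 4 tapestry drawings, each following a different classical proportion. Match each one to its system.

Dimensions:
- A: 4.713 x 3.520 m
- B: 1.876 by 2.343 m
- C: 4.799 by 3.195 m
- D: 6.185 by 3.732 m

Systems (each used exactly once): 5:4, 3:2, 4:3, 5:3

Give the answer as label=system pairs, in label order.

Ratios: A ≈ 1.339; B ≈ 1.249; C ≈ 1.502; D ≈ 1.657.
Targets: 5:4 ≈ 1.250; 3:2 ≈ 1.500; 4:3 ≈ 1.333; 5:3 ≈ 1.667.

A=4:3, B=5:4, C=3:2, D=5:3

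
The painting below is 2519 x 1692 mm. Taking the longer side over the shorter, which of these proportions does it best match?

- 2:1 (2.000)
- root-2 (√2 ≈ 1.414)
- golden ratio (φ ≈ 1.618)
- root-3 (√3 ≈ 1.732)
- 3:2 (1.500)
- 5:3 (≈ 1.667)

3:2

Ratio = 2519 / 1692 ≈ 1.489.
Distances: 2:1 2.000 (Δ 0.511); root-2 1.414 (Δ 0.075); golden ratio 1.618 (Δ 0.129); root-3 1.732 (Δ 0.243); 3:2 1.500 (Δ 0.011); 5:3 1.667 (Δ 0.178).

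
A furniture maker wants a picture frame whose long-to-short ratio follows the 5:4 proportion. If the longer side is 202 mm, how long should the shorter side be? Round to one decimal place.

161.6 mm

5:4 = 1.25000.
Shorter side = 202 ÷ 1.25000 ≈ 161.600 → 161.6 mm.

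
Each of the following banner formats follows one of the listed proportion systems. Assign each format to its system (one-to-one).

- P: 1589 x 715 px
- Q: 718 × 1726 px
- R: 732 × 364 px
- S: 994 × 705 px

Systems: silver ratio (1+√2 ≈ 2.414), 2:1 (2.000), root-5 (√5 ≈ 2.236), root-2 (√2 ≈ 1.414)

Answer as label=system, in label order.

P=root-5, Q=silver ratio, R=2:1, S=root-2

P = 1589/715 ≈ 2.222 → root-5 (2.236)
Q = 1726/718 ≈ 2.404 → silver ratio (2.414)
R = 732/364 ≈ 2.011 → 2:1 (2.000)
S = 994/705 ≈ 1.410 → root-2 (1.414)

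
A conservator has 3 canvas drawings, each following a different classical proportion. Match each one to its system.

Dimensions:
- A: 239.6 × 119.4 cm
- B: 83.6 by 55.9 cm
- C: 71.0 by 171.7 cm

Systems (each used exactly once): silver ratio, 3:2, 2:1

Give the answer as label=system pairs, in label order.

A = 239.6/119.4 ≈ 2.007 → 2:1 (2.000)
B = 83.6/55.9 ≈ 1.496 → 3:2 (1.500)
C = 171.7/71.0 ≈ 2.418 → silver ratio (2.414)

A=2:1, B=3:2, C=silver ratio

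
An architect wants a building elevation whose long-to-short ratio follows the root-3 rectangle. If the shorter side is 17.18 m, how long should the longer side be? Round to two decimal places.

29.76 m

root-3 ≈ 1.73205.
Longer side = 17.18 × 1.73205 ≈ 29.7566 → 29.76 m.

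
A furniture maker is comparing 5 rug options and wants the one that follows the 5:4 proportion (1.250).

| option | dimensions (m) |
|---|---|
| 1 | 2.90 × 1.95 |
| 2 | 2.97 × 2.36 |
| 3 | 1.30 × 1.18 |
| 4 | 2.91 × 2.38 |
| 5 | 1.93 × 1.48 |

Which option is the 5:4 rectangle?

2

Target 5:4 ≈ 1.250.
1: 1.487 (Δ0.237)  2: 1.258 (Δ0.008)  3: 1.102 (Δ0.148)  4: 1.223 (Δ0.027)  5: 1.304 (Δ0.054)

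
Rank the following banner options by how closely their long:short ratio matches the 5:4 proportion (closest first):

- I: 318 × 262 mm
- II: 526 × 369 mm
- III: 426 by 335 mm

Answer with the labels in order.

III, I, II

I: 318/262 ≈ 1.214 → |1.214 − 1.250| = 0.036
II: 526/369 ≈ 1.425 → |1.425 − 1.250| = 0.175
III: 426/335 ≈ 1.272 → |1.272 − 1.250| = 0.022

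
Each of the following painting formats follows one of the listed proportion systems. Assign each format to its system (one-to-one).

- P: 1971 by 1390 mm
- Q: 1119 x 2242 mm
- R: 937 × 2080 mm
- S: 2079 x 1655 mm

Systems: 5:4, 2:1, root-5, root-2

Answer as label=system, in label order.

Ratios: P ≈ 1.418; Q ≈ 2.004; R ≈ 2.220; S ≈ 1.256.
Targets: 5:4 ≈ 1.250; 2:1 ≈ 2.000; root-5 ≈ 2.236; root-2 ≈ 1.414.

P=root-2, Q=2:1, R=root-5, S=5:4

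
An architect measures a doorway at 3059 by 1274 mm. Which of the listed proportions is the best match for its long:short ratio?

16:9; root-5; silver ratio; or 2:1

3059/1274 ≈ 2.401. Nearest candidates are silver ratio (2.414, off by 0.013) and root-5 (2.236, off by 0.165).

silver ratio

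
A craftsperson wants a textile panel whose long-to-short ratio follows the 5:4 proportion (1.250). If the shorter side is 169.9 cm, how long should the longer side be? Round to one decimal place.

212.4 cm

5:4 = 1.25000.
Longer side = 169.9 × 1.25000 ≈ 212.375 → 212.4 cm.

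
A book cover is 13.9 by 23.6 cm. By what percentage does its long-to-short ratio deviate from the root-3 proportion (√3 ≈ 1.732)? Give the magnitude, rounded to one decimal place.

2.0%

Ratio = 23.6 / 13.9 ≈ 1.6978.
Ideal root-3 ≈ 1.7321. |1.6978 − 1.7321| / 1.7321 ≈ 1.98% → 2.0%.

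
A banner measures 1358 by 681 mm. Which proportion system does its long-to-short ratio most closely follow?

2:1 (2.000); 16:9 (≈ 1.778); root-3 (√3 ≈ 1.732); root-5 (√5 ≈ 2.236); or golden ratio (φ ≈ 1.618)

2:1

1358/681 ≈ 1.994. Nearest candidates are 2:1 (2.000, off by 0.006) and 16:9 (1.778, off by 0.216).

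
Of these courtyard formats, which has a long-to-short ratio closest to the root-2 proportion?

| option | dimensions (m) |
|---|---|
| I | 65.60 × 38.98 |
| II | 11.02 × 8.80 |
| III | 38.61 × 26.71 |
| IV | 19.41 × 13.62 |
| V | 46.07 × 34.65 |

IV

Target root-2 ≈ 1.414.
I: 1.683 (Δ0.269)  II: 1.252 (Δ0.162)  III: 1.446 (Δ0.032)  IV: 1.425 (Δ0.011)  V: 1.330 (Δ0.084)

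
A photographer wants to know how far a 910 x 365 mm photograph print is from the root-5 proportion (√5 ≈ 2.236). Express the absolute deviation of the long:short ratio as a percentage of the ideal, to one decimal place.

11.5%

Ratio = 910 / 365 ≈ 2.4932.
Ideal root-5 ≈ 2.2361. |2.4932 − 2.2361| / 2.2361 ≈ 11.50% → 11.5%.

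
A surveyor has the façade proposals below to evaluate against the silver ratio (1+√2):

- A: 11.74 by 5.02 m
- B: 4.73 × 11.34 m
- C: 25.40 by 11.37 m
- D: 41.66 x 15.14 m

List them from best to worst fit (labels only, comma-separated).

B, A, C, D

A: 11.74/5.02 ≈ 2.339 → |2.339 − 2.414| = 0.075
B: 11.34/4.73 ≈ 2.397 → |2.397 − 2.414| = 0.017
C: 25.40/11.37 ≈ 2.234 → |2.234 − 2.414| = 0.180
D: 41.66/15.14 ≈ 2.752 → |2.752 − 2.414| = 0.338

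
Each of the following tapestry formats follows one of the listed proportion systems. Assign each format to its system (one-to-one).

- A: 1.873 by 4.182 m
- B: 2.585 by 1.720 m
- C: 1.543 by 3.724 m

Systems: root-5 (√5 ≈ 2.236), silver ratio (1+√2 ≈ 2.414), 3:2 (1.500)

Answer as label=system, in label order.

A=root-5, B=3:2, C=silver ratio

Ratios: A ≈ 2.233; B ≈ 1.503; C ≈ 2.413.
Targets: root-5 ≈ 2.236; silver ratio ≈ 2.414; 3:2 ≈ 1.500.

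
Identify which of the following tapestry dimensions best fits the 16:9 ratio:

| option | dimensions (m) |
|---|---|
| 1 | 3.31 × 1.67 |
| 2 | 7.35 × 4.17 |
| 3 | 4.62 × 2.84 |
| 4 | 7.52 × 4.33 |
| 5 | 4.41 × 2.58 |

2

Ratios (long/short): 1 ≈ 1.982; 2 ≈ 1.763; 3 ≈ 1.627; 4 ≈ 1.737; 5 ≈ 1.709.
16:9 ≈ 1.778; option 2 is nearest (Δ 0.015).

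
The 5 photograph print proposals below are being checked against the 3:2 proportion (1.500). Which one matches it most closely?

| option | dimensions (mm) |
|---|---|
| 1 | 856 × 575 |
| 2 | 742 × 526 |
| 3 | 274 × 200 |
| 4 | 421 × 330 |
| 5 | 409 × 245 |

1

Ratios (long/short): 1 ≈ 1.489; 2 ≈ 1.411; 3 ≈ 1.370; 4 ≈ 1.276; 5 ≈ 1.669.
3:2 ≈ 1.500; option 1 is nearest (Δ 0.011).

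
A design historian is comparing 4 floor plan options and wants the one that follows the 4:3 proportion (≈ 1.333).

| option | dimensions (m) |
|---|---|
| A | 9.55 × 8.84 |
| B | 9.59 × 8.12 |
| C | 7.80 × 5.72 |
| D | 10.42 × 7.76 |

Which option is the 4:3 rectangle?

D

Target 4:3 ≈ 1.333.
A: 1.080 (Δ0.253)  B: 1.181 (Δ0.152)  C: 1.364 (Δ0.031)  D: 1.343 (Δ0.010)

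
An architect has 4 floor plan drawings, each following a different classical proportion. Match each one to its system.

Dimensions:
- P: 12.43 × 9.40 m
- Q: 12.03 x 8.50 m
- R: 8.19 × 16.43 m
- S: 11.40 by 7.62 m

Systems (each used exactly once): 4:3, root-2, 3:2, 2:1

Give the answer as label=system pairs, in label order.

P = 12.43/9.40 ≈ 1.322 → 4:3 (1.333)
Q = 12.03/8.50 ≈ 1.415 → root-2 (1.414)
R = 16.43/8.19 ≈ 2.006 → 2:1 (2.000)
S = 11.40/7.62 ≈ 1.496 → 3:2 (1.500)

P=4:3, Q=root-2, R=2:1, S=3:2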